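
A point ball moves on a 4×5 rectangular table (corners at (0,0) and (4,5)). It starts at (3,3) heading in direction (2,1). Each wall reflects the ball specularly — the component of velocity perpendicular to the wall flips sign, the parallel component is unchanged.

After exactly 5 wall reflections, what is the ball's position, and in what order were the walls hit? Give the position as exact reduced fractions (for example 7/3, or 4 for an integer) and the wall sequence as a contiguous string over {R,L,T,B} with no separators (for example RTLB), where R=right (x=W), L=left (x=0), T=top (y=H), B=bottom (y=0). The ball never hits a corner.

Final position: (0,1/2)
Wall sequence: RTLRL

1. t=1/2 → R at (4,7/2); v=(-2,1)
2. t=3/2 → T at (1,5); v=(-2,-1)
3. t=1/2 → L at (0,9/2); v=(2,-1)
4. t=2 → R at (4,5/2); v=(-2,-1)
5. t=2 → L at (0,1/2); v=(2,-1)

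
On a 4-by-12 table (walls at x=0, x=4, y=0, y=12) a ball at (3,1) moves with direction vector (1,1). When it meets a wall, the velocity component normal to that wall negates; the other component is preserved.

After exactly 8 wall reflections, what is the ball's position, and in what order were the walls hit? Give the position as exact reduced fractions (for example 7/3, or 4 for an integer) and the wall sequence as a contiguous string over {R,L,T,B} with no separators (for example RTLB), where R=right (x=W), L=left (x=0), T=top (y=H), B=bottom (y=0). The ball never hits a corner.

1. t=1 → R at (4,2); v=(-1,1)
2. t=4 → L at (0,6); v=(1,1)
3. t=4 → R at (4,10); v=(-1,1)
4. t=2 → T at (2,12); v=(-1,-1)
5. t=2 → L at (0,10); v=(1,-1)
6. t=4 → R at (4,6); v=(-1,-1)
7. t=4 → L at (0,2); v=(1,-1)
8. t=2 → B at (2,0); v=(1,1)

Final position: (2,0)
Wall sequence: RLRTLRLB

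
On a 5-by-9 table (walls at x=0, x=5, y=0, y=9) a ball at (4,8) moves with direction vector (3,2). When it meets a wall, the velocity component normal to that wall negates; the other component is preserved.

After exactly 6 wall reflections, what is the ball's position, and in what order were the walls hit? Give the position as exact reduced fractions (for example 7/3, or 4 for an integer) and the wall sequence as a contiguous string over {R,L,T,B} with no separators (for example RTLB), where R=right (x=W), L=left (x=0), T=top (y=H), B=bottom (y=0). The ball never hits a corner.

1. t=1/3 → R at (5,26/3); v=(-3,2)
2. t=1/6 → T at (9/2,9); v=(-3,-2)
3. t=3/2 → L at (0,6); v=(3,-2)
4. t=5/3 → R at (5,8/3); v=(-3,-2)
5. t=4/3 → B at (1,0); v=(-3,2)
6. t=1/3 → L at (0,2/3); v=(3,2)

Final position: (0,2/3)
Wall sequence: RTLRBL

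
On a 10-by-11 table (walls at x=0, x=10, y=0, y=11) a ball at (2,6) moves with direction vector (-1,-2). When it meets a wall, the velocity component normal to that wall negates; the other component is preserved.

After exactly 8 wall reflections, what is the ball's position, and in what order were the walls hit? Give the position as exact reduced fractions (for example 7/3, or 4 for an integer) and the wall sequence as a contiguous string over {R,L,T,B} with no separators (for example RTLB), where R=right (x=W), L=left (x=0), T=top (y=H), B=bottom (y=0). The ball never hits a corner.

1. t=2 → L at (0,2); v=(1,-2)
2. t=1 → B at (1,0); v=(1,2)
3. t=11/2 → T at (13/2,11); v=(1,-2)
4. t=7/2 → R at (10,4); v=(-1,-2)
5. t=2 → B at (8,0); v=(-1,2)
6. t=11/2 → T at (5/2,11); v=(-1,-2)
7. t=5/2 → L at (0,6); v=(1,-2)
8. t=3 → B at (3,0); v=(1,2)

Final position: (3,0)
Wall sequence: LBTRBTLB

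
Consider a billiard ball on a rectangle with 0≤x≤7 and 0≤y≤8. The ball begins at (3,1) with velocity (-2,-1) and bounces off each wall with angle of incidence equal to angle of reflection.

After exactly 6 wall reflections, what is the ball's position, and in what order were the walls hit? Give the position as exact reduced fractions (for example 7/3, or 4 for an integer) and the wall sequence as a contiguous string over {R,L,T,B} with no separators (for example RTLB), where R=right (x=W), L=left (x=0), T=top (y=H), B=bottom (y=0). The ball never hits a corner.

1. t=1 → B at (1,0); v=(-2,1)
2. t=1/2 → L at (0,1/2); v=(2,1)
3. t=7/2 → R at (7,4); v=(-2,1)
4. t=7/2 → L at (0,15/2); v=(2,1)
5. t=1/2 → T at (1,8); v=(2,-1)
6. t=3 → R at (7,5); v=(-2,-1)

Final position: (7,5)
Wall sequence: BLRLTR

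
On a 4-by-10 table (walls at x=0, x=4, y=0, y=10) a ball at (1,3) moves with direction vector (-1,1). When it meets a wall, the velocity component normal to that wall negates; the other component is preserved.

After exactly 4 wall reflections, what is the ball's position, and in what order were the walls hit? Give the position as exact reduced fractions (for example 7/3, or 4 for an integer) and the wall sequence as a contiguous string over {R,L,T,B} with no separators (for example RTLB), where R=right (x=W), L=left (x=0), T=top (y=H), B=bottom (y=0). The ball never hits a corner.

Final position: (0,8)
Wall sequence: LRTL

1. t=1 → L at (0,4); v=(1,1)
2. t=4 → R at (4,8); v=(-1,1)
3. t=2 → T at (2,10); v=(-1,-1)
4. t=2 → L at (0,8); v=(1,-1)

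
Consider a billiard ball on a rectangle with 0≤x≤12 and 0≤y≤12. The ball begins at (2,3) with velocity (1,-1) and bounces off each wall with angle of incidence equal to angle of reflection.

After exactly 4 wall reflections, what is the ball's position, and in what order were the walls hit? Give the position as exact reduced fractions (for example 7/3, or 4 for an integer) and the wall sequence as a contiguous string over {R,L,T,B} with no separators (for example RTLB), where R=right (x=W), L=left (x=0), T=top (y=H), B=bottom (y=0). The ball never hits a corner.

1. t=3 → B at (5,0); v=(1,1)
2. t=7 → R at (12,7); v=(-1,1)
3. t=5 → T at (7,12); v=(-1,-1)
4. t=7 → L at (0,5); v=(1,-1)

Final position: (0,5)
Wall sequence: BRTL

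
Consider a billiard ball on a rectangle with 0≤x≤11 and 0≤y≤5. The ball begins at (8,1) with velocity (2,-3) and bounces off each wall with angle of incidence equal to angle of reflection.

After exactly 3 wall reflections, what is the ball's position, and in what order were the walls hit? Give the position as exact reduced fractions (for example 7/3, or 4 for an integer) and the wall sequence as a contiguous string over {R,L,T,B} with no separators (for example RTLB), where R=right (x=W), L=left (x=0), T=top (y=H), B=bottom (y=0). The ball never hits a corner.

Final position: (10,5)
Wall sequence: BRT

1. t=1/3 → B at (26/3,0); v=(2,3)
2. t=7/6 → R at (11,7/2); v=(-2,3)
3. t=1/2 → T at (10,5); v=(-2,-3)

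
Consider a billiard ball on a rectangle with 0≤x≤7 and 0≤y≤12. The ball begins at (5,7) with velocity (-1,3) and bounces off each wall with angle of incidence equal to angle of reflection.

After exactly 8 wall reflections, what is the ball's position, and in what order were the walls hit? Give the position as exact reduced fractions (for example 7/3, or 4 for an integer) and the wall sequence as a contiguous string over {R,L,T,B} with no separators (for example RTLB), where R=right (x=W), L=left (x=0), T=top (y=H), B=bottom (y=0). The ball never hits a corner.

1. t=5/3 → T at (10/3,12); v=(-1,-3)
2. t=10/3 → L at (0,2); v=(1,-3)
3. t=2/3 → B at (2/3,0); v=(1,3)
4. t=4 → T at (14/3,12); v=(1,-3)
5. t=7/3 → R at (7,5); v=(-1,-3)
6. t=5/3 → B at (16/3,0); v=(-1,3)
7. t=4 → T at (4/3,12); v=(-1,-3)
8. t=4/3 → L at (0,8); v=(1,-3)

Final position: (0,8)
Wall sequence: TLBTRBTL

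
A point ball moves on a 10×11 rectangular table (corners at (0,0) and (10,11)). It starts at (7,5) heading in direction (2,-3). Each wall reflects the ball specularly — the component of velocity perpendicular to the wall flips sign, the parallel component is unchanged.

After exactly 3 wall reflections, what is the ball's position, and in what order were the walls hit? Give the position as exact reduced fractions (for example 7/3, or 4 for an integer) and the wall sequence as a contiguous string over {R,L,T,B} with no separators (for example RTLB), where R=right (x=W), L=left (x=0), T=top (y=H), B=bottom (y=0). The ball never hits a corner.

Final position: (7/3,11)
Wall sequence: RBT

1. t=3/2 → R at (10,1/2); v=(-2,-3)
2. t=1/6 → B at (29/3,0); v=(-2,3)
3. t=11/3 → T at (7/3,11); v=(-2,-3)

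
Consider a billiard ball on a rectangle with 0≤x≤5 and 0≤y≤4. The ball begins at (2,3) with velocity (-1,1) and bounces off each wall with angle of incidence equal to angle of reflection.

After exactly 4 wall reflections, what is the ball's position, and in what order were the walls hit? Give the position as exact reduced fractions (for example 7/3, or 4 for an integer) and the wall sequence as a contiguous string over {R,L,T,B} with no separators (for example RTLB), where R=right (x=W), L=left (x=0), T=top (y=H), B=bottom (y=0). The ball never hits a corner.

Final position: (5,2)
Wall sequence: TLBR

1. t=1 → T at (1,4); v=(-1,-1)
2. t=1 → L at (0,3); v=(1,-1)
3. t=3 → B at (3,0); v=(1,1)
4. t=2 → R at (5,2); v=(-1,1)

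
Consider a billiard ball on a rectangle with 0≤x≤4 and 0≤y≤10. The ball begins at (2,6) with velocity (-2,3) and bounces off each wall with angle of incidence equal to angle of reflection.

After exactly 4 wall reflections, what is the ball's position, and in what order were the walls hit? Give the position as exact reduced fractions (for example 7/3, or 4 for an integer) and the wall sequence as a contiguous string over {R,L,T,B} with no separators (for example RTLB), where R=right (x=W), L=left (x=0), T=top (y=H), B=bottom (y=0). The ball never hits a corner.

1. t=1 → L at (0,9); v=(2,3)
2. t=1/3 → T at (2/3,10); v=(2,-3)
3. t=5/3 → R at (4,5); v=(-2,-3)
4. t=5/3 → B at (2/3,0); v=(-2,3)

Final position: (2/3,0)
Wall sequence: LTRB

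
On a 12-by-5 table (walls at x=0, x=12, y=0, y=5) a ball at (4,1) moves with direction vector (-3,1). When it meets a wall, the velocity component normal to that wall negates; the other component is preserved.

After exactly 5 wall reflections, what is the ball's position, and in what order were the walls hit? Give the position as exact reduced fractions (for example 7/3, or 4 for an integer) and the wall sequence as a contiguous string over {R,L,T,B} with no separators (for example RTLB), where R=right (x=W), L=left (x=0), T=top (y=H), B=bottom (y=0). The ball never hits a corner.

1. t=4/3 → L at (0,7/3); v=(3,1)
2. t=8/3 → T at (8,5); v=(3,-1)
3. t=4/3 → R at (12,11/3); v=(-3,-1)
4. t=11/3 → B at (1,0); v=(-3,1)
5. t=1/3 → L at (0,1/3); v=(3,1)

Final position: (0,1/3)
Wall sequence: LTRBL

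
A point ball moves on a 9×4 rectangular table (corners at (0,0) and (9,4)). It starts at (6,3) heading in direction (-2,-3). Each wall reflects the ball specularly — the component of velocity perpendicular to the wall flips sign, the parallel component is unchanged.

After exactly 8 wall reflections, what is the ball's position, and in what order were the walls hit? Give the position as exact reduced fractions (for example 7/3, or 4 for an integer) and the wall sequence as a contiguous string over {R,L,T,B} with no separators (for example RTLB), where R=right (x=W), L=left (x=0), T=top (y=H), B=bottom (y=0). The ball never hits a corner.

1. t=1 → B at (4,0); v=(-2,3)
2. t=4/3 → T at (4/3,4); v=(-2,-3)
3. t=2/3 → L at (0,2); v=(2,-3)
4. t=2/3 → B at (4/3,0); v=(2,3)
5. t=4/3 → T at (4,4); v=(2,-3)
6. t=4/3 → B at (20/3,0); v=(2,3)
7. t=7/6 → R at (9,7/2); v=(-2,3)
8. t=1/6 → T at (26/3,4); v=(-2,-3)

Final position: (26/3,4)
Wall sequence: BTLBTBRT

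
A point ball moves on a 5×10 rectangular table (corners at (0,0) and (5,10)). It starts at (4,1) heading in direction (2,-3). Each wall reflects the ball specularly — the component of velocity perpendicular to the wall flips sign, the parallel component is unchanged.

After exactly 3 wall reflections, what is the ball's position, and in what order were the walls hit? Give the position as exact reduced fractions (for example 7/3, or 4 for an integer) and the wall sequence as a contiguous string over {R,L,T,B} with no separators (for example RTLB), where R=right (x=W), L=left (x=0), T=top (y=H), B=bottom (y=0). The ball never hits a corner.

1. t=1/3 → B at (14/3,0); v=(2,3)
2. t=1/6 → R at (5,1/2); v=(-2,3)
3. t=5/2 → L at (0,8); v=(2,3)

Final position: (0,8)
Wall sequence: BRL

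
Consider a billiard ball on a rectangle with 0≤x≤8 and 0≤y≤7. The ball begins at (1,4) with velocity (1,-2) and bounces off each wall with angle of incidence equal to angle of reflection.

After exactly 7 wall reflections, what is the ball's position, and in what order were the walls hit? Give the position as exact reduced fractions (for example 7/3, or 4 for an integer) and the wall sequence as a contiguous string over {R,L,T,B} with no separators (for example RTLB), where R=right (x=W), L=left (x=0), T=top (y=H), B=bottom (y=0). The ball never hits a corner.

1. t=2 → B at (3,0); v=(1,2)
2. t=7/2 → T at (13/2,7); v=(1,-2)
3. t=3/2 → R at (8,4); v=(-1,-2)
4. t=2 → B at (6,0); v=(-1,2)
5. t=7/2 → T at (5/2,7); v=(-1,-2)
6. t=5/2 → L at (0,2); v=(1,-2)
7. t=1 → B at (1,0); v=(1,2)

Final position: (1,0)
Wall sequence: BTRBTLB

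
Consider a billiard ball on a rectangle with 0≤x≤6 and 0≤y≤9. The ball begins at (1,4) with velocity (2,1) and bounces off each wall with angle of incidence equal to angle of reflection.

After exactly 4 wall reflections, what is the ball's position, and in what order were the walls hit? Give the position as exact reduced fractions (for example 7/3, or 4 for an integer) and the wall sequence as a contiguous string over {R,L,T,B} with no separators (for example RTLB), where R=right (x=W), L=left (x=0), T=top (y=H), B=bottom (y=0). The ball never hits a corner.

Final position: (6,11/2)
Wall sequence: RTLR

1. t=5/2 → R at (6,13/2); v=(-2,1)
2. t=5/2 → T at (1,9); v=(-2,-1)
3. t=1/2 → L at (0,17/2); v=(2,-1)
4. t=3 → R at (6,11/2); v=(-2,-1)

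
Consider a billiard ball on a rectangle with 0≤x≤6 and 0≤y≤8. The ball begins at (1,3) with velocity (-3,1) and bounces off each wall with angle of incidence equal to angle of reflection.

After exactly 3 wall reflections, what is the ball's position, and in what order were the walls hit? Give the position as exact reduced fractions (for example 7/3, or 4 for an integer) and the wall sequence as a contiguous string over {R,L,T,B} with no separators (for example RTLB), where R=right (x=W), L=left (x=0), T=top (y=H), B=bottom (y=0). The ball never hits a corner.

Final position: (0,22/3)
Wall sequence: LRL

1. t=1/3 → L at (0,10/3); v=(3,1)
2. t=2 → R at (6,16/3); v=(-3,1)
3. t=2 → L at (0,22/3); v=(3,1)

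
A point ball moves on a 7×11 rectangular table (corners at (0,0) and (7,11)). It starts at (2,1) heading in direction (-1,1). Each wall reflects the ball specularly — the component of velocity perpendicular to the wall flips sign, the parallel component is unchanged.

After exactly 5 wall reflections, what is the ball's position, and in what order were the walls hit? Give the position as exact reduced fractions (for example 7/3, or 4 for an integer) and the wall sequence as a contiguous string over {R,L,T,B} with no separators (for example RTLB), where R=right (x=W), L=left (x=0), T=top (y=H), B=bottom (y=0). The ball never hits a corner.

Final position: (5,0)
Wall sequence: LRTLB

1. t=2 → L at (0,3); v=(1,1)
2. t=7 → R at (7,10); v=(-1,1)
3. t=1 → T at (6,11); v=(-1,-1)
4. t=6 → L at (0,5); v=(1,-1)
5. t=5 → B at (5,0); v=(1,1)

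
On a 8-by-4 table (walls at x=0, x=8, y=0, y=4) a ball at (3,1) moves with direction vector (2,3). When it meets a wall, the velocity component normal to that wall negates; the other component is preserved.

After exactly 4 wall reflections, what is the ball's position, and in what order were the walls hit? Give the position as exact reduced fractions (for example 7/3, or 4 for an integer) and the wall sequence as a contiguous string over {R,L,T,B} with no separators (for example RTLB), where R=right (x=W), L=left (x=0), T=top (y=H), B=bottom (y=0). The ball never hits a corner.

1. t=1 → T at (5,4); v=(2,-3)
2. t=4/3 → B at (23/3,0); v=(2,3)
3. t=1/6 → R at (8,1/2); v=(-2,3)
4. t=7/6 → T at (17/3,4); v=(-2,-3)

Final position: (17/3,4)
Wall sequence: TBRT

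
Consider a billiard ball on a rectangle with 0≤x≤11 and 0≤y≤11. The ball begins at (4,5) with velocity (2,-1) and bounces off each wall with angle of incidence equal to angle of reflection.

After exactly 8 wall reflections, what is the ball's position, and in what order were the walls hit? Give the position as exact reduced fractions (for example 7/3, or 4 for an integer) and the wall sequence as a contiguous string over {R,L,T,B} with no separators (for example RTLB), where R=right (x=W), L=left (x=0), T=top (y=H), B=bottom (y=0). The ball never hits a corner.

Final position: (8,0)
Wall sequence: RBLRTLRB

1. t=7/2 → R at (11,3/2); v=(-2,-1)
2. t=3/2 → B at (8,0); v=(-2,1)
3. t=4 → L at (0,4); v=(2,1)
4. t=11/2 → R at (11,19/2); v=(-2,1)
5. t=3/2 → T at (8,11); v=(-2,-1)
6. t=4 → L at (0,7); v=(2,-1)
7. t=11/2 → R at (11,3/2); v=(-2,-1)
8. t=3/2 → B at (8,0); v=(-2,1)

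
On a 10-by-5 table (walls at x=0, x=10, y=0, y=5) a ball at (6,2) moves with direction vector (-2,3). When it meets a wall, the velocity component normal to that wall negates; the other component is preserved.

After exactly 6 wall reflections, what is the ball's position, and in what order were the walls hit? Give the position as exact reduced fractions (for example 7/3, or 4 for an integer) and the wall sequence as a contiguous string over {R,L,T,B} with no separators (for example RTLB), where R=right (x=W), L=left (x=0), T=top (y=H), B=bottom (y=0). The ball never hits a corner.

1. t=1 → T at (4,5); v=(-2,-3)
2. t=5/3 → B at (2/3,0); v=(-2,3)
3. t=1/3 → L at (0,1); v=(2,3)
4. t=4/3 → T at (8/3,5); v=(2,-3)
5. t=5/3 → B at (6,0); v=(2,3)
6. t=5/3 → T at (28/3,5); v=(2,-3)

Final position: (28/3,5)
Wall sequence: TBLTBT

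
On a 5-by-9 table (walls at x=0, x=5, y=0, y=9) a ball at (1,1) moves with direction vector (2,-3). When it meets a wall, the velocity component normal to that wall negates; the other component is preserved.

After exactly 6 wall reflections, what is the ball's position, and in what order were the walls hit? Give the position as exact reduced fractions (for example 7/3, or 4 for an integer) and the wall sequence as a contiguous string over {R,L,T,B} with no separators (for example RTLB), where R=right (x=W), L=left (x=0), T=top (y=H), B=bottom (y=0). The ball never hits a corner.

Final position: (5,2)
Wall sequence: BRTLBR

1. t=1/3 → B at (5/3,0); v=(2,3)
2. t=5/3 → R at (5,5); v=(-2,3)
3. t=4/3 → T at (7/3,9); v=(-2,-3)
4. t=7/6 → L at (0,11/2); v=(2,-3)
5. t=11/6 → B at (11/3,0); v=(2,3)
6. t=2/3 → R at (5,2); v=(-2,3)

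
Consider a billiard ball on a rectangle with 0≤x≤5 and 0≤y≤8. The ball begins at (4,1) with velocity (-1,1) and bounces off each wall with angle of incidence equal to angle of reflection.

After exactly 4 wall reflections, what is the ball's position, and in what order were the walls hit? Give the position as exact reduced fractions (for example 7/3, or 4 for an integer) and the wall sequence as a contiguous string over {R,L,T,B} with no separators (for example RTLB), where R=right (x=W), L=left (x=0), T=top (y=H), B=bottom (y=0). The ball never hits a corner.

Final position: (0,1)
Wall sequence: LTRL

1. t=4 → L at (0,5); v=(1,1)
2. t=3 → T at (3,8); v=(1,-1)
3. t=2 → R at (5,6); v=(-1,-1)
4. t=5 → L at (0,1); v=(1,-1)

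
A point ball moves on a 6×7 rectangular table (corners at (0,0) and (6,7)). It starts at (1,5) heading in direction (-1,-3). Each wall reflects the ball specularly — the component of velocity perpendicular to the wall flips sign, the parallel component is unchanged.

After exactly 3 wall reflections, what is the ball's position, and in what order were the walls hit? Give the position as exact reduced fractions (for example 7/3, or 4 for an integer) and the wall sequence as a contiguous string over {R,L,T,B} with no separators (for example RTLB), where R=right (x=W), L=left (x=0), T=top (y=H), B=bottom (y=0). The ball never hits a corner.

1. t=1 → L at (0,2); v=(1,-3)
2. t=2/3 → B at (2/3,0); v=(1,3)
3. t=7/3 → T at (3,7); v=(1,-3)

Final position: (3,7)
Wall sequence: LBT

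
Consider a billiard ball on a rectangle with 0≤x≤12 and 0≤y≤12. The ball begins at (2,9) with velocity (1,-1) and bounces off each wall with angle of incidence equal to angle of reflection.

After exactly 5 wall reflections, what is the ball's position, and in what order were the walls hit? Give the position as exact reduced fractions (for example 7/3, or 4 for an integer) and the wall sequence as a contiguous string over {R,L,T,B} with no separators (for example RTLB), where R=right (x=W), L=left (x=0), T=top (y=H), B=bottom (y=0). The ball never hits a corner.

Final position: (11,0)
Wall sequence: BRTLB

1. t=9 → B at (11,0); v=(1,1)
2. t=1 → R at (12,1); v=(-1,1)
3. t=11 → T at (1,12); v=(-1,-1)
4. t=1 → L at (0,11); v=(1,-1)
5. t=11 → B at (11,0); v=(1,1)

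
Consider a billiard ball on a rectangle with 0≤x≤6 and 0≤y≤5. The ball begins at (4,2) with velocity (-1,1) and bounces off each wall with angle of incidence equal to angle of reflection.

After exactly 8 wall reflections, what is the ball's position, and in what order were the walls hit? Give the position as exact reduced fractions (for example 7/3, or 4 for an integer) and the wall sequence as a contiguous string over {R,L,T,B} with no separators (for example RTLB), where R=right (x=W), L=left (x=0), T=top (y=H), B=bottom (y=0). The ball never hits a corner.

Final position: (6,4)
Wall sequence: TLBRTLBR

1. t=3 → T at (1,5); v=(-1,-1)
2. t=1 → L at (0,4); v=(1,-1)
3. t=4 → B at (4,0); v=(1,1)
4. t=2 → R at (6,2); v=(-1,1)
5. t=3 → T at (3,5); v=(-1,-1)
6. t=3 → L at (0,2); v=(1,-1)
7. t=2 → B at (2,0); v=(1,1)
8. t=4 → R at (6,4); v=(-1,1)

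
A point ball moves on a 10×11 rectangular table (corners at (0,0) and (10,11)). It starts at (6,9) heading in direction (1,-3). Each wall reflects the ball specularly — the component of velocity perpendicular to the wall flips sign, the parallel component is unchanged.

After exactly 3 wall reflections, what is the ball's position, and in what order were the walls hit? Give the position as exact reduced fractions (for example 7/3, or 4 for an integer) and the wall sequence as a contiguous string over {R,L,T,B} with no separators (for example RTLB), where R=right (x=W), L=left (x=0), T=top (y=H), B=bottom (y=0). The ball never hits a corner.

Final position: (22/3,11)
Wall sequence: BRT

1. t=3 → B at (9,0); v=(1,3)
2. t=1 → R at (10,3); v=(-1,3)
3. t=8/3 → T at (22/3,11); v=(-1,-3)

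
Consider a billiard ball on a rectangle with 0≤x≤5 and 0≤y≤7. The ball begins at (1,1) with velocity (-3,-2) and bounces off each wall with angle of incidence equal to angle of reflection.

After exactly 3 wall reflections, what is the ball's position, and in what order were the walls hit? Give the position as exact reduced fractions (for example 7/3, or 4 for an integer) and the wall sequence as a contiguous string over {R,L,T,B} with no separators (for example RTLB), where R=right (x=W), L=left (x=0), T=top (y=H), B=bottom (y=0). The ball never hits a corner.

1. t=1/3 → L at (0,1/3); v=(3,-2)
2. t=1/6 → B at (1/2,0); v=(3,2)
3. t=3/2 → R at (5,3); v=(-3,2)

Final position: (5,3)
Wall sequence: LBR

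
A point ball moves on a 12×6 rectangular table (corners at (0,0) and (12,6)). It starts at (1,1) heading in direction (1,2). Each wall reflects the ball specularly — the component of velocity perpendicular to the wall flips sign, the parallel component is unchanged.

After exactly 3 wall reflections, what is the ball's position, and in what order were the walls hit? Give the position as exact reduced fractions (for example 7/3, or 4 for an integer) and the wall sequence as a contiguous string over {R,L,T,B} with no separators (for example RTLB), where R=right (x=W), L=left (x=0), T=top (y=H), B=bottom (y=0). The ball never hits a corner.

Final position: (19/2,6)
Wall sequence: TBT

1. t=5/2 → T at (7/2,6); v=(1,-2)
2. t=3 → B at (13/2,0); v=(1,2)
3. t=3 → T at (19/2,6); v=(1,-2)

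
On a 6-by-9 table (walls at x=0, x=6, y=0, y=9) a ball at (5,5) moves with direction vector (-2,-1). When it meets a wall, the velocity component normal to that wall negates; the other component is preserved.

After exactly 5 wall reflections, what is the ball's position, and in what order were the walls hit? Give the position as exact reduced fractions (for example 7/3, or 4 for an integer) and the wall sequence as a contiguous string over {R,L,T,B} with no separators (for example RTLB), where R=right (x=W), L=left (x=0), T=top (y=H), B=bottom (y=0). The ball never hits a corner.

1. t=5/2 → L at (0,5/2); v=(2,-1)
2. t=5/2 → B at (5,0); v=(2,1)
3. t=1/2 → R at (6,1/2); v=(-2,1)
4. t=3 → L at (0,7/2); v=(2,1)
5. t=3 → R at (6,13/2); v=(-2,1)

Final position: (6,13/2)
Wall sequence: LBRLR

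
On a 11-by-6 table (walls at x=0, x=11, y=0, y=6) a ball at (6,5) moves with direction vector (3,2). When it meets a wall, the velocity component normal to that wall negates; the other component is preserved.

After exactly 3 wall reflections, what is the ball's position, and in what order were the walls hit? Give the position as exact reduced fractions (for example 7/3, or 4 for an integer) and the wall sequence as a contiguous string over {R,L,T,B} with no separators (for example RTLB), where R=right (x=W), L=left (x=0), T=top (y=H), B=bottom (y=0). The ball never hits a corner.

1. t=1/2 → T at (15/2,6); v=(3,-2)
2. t=7/6 → R at (11,11/3); v=(-3,-2)
3. t=11/6 → B at (11/2,0); v=(-3,2)

Final position: (11/2,0)
Wall sequence: TRB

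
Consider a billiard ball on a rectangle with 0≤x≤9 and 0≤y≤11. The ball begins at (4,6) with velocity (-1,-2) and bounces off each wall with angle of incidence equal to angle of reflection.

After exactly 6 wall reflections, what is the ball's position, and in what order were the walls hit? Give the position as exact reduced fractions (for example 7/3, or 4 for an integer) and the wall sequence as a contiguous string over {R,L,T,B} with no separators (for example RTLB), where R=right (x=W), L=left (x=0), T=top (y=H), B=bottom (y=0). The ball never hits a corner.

Final position: (5/2,11)
Wall sequence: BLTRBT

1. t=3 → B at (1,0); v=(-1,2)
2. t=1 → L at (0,2); v=(1,2)
3. t=9/2 → T at (9/2,11); v=(1,-2)
4. t=9/2 → R at (9,2); v=(-1,-2)
5. t=1 → B at (8,0); v=(-1,2)
6. t=11/2 → T at (5/2,11); v=(-1,-2)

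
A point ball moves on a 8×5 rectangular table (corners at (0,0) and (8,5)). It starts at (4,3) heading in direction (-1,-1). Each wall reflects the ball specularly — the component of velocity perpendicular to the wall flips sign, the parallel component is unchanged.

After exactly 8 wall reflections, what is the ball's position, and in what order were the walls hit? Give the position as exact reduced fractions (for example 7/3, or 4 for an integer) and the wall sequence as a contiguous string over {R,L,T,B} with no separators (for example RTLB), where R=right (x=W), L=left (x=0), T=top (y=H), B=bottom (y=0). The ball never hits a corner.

Final position: (3,0)
Wall sequence: BLTRBTLB

1. t=3 → B at (1,0); v=(-1,1)
2. t=1 → L at (0,1); v=(1,1)
3. t=4 → T at (4,5); v=(1,-1)
4. t=4 → R at (8,1); v=(-1,-1)
5. t=1 → B at (7,0); v=(-1,1)
6. t=5 → T at (2,5); v=(-1,-1)
7. t=2 → L at (0,3); v=(1,-1)
8. t=3 → B at (3,0); v=(1,1)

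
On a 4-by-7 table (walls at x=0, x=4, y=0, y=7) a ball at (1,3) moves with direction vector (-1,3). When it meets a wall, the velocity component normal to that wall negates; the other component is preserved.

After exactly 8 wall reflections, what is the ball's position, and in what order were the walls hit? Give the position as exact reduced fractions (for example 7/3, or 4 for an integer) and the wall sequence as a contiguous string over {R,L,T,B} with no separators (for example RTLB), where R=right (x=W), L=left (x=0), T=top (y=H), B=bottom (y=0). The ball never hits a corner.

1. t=1 → L at (0,6); v=(1,3)
2. t=1/3 → T at (1/3,7); v=(1,-3)
3. t=7/3 → B at (8/3,0); v=(1,3)
4. t=4/3 → R at (4,4); v=(-1,3)
5. t=1 → T at (3,7); v=(-1,-3)
6. t=7/3 → B at (2/3,0); v=(-1,3)
7. t=2/3 → L at (0,2); v=(1,3)
8. t=5/3 → T at (5/3,7); v=(1,-3)

Final position: (5/3,7)
Wall sequence: LTBRTBLT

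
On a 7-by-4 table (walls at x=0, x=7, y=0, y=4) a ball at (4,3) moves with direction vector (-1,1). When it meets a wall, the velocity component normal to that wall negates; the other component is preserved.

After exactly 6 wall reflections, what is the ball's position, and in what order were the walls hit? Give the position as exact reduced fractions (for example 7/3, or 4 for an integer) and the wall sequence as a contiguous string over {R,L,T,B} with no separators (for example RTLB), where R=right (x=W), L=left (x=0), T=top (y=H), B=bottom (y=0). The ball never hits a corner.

1. t=1 → T at (3,4); v=(-1,-1)
2. t=3 → L at (0,1); v=(1,-1)
3. t=1 → B at (1,0); v=(1,1)
4. t=4 → T at (5,4); v=(1,-1)
5. t=2 → R at (7,2); v=(-1,-1)
6. t=2 → B at (5,0); v=(-1,1)

Final position: (5,0)
Wall sequence: TLBTRB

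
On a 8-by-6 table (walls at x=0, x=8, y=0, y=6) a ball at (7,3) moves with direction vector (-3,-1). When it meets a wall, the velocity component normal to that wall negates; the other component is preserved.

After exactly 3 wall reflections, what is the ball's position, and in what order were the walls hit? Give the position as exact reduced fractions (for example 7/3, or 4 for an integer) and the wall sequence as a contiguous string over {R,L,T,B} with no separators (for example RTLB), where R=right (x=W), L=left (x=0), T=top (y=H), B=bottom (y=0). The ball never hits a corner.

Final position: (8,2)
Wall sequence: LBR

1. t=7/3 → L at (0,2/3); v=(3,-1)
2. t=2/3 → B at (2,0); v=(3,1)
3. t=2 → R at (8,2); v=(-3,1)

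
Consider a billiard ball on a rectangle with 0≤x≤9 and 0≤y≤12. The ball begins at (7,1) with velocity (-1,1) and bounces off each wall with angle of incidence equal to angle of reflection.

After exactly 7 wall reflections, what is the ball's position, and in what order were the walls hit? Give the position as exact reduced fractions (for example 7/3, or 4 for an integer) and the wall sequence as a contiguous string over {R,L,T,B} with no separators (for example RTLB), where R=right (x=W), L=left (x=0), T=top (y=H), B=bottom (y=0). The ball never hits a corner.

1. t=7 → L at (0,8); v=(1,1)
2. t=4 → T at (4,12); v=(1,-1)
3. t=5 → R at (9,7); v=(-1,-1)
4. t=7 → B at (2,0); v=(-1,1)
5. t=2 → L at (0,2); v=(1,1)
6. t=9 → R at (9,11); v=(-1,1)
7. t=1 → T at (8,12); v=(-1,-1)

Final position: (8,12)
Wall sequence: LTRBLRT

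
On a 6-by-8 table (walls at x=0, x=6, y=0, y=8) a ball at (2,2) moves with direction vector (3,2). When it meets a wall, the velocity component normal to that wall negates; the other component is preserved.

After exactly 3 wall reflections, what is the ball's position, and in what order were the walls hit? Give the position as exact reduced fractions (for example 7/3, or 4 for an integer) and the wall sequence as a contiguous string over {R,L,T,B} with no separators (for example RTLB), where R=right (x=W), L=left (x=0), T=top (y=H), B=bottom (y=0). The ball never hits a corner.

1. t=4/3 → R at (6,14/3); v=(-3,2)
2. t=5/3 → T at (1,8); v=(-3,-2)
3. t=1/3 → L at (0,22/3); v=(3,-2)

Final position: (0,22/3)
Wall sequence: RTL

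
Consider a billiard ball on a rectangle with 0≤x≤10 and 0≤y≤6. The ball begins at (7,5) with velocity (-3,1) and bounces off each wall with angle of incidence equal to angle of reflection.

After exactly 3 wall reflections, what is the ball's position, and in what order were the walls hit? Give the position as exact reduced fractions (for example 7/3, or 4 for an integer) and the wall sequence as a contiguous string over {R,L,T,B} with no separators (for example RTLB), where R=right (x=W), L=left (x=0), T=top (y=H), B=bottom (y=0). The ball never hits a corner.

1. t=1 → T at (4,6); v=(-3,-1)
2. t=4/3 → L at (0,14/3); v=(3,-1)
3. t=10/3 → R at (10,4/3); v=(-3,-1)

Final position: (10,4/3)
Wall sequence: TLR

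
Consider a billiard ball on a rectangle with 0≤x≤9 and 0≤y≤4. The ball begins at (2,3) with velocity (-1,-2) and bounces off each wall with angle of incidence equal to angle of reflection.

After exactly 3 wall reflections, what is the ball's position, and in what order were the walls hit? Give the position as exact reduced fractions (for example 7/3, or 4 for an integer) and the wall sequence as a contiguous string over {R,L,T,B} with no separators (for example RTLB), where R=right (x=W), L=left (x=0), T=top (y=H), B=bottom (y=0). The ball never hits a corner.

1. t=3/2 → B at (1/2,0); v=(-1,2)
2. t=1/2 → L at (0,1); v=(1,2)
3. t=3/2 → T at (3/2,4); v=(1,-2)

Final position: (3/2,4)
Wall sequence: BLT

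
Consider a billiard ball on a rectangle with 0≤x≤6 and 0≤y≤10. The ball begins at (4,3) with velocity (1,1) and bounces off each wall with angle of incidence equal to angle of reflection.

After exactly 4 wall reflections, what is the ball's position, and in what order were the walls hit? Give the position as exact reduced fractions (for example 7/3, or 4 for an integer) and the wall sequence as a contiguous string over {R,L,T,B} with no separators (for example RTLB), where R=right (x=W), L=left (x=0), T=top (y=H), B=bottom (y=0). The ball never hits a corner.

Final position: (6,3)
Wall sequence: RTLR

1. t=2 → R at (6,5); v=(-1,1)
2. t=5 → T at (1,10); v=(-1,-1)
3. t=1 → L at (0,9); v=(1,-1)
4. t=6 → R at (6,3); v=(-1,-1)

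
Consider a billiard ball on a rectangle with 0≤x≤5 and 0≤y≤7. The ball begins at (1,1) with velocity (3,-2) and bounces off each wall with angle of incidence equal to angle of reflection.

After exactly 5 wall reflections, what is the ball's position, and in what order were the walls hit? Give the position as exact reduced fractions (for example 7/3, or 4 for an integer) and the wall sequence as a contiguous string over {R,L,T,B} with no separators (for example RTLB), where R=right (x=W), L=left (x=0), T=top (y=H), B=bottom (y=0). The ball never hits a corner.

Final position: (5,17/3)
Wall sequence: BRLTR

1. t=1/2 → B at (5/2,0); v=(3,2)
2. t=5/6 → R at (5,5/3); v=(-3,2)
3. t=5/3 → L at (0,5); v=(3,2)
4. t=1 → T at (3,7); v=(3,-2)
5. t=2/3 → R at (5,17/3); v=(-3,-2)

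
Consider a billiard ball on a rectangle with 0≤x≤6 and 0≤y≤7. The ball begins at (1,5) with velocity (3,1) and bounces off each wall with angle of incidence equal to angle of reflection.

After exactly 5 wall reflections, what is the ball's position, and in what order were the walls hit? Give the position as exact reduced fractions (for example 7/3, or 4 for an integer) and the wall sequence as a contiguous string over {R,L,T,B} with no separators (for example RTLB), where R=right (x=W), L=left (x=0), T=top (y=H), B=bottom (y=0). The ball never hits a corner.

Final position: (0,4/3)
Wall sequence: RTLRL

1. t=5/3 → R at (6,20/3); v=(-3,1)
2. t=1/3 → T at (5,7); v=(-3,-1)
3. t=5/3 → L at (0,16/3); v=(3,-1)
4. t=2 → R at (6,10/3); v=(-3,-1)
5. t=2 → L at (0,4/3); v=(3,-1)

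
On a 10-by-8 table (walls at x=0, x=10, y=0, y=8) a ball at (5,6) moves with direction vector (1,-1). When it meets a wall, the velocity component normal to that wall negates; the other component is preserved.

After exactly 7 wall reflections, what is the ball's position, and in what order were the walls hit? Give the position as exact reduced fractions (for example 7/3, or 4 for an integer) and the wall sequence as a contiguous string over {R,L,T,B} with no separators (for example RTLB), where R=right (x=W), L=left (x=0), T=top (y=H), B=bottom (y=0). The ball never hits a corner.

1. t=5 → R at (10,1); v=(-1,-1)
2. t=1 → B at (9,0); v=(-1,1)
3. t=8 → T at (1,8); v=(-1,-1)
4. t=1 → L at (0,7); v=(1,-1)
5. t=7 → B at (7,0); v=(1,1)
6. t=3 → R at (10,3); v=(-1,1)
7. t=5 → T at (5,8); v=(-1,-1)

Final position: (5,8)
Wall sequence: RBTLBRT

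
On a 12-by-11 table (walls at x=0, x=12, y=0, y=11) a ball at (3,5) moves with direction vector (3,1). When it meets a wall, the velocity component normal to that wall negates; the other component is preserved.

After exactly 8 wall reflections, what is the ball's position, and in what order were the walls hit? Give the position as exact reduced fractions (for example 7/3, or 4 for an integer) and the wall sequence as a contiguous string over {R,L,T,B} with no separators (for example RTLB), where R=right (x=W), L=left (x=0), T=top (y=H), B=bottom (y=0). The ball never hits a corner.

Final position: (0,6)
Wall sequence: RTLRLBRL

1. t=3 → R at (12,8); v=(-3,1)
2. t=3 → T at (3,11); v=(-3,-1)
3. t=1 → L at (0,10); v=(3,-1)
4. t=4 → R at (12,6); v=(-3,-1)
5. t=4 → L at (0,2); v=(3,-1)
6. t=2 → B at (6,0); v=(3,1)
7. t=2 → R at (12,2); v=(-3,1)
8. t=4 → L at (0,6); v=(3,1)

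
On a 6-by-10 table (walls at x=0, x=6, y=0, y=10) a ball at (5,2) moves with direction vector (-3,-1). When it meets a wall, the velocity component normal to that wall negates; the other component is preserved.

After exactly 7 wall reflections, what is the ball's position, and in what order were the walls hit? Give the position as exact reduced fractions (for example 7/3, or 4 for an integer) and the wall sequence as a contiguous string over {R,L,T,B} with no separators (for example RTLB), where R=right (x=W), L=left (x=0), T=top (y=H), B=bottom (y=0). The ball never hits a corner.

1. t=5/3 → L at (0,1/3); v=(3,-1)
2. t=1/3 → B at (1,0); v=(3,1)
3. t=5/3 → R at (6,5/3); v=(-3,1)
4. t=2 → L at (0,11/3); v=(3,1)
5. t=2 → R at (6,17/3); v=(-3,1)
6. t=2 → L at (0,23/3); v=(3,1)
7. t=2 → R at (6,29/3); v=(-3,1)

Final position: (6,29/3)
Wall sequence: LBRLRLR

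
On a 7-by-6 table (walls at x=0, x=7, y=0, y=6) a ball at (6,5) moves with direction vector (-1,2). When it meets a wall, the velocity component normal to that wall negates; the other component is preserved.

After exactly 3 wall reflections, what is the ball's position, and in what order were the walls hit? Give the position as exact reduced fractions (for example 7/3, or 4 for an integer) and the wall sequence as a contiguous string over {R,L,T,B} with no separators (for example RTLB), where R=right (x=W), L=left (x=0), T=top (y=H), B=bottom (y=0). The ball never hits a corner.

Final position: (0,5)
Wall sequence: TBL

1. t=1/2 → T at (11/2,6); v=(-1,-2)
2. t=3 → B at (5/2,0); v=(-1,2)
3. t=5/2 → L at (0,5); v=(1,2)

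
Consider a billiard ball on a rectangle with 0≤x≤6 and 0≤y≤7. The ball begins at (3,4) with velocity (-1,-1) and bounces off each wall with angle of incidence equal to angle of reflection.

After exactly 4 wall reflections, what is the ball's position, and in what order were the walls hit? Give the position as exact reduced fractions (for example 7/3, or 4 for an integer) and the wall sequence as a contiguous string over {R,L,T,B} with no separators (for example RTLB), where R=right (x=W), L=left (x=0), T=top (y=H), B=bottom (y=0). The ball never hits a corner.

1. t=3 → L at (0,1); v=(1,-1)
2. t=1 → B at (1,0); v=(1,1)
3. t=5 → R at (6,5); v=(-1,1)
4. t=2 → T at (4,7); v=(-1,-1)

Final position: (4,7)
Wall sequence: LBRT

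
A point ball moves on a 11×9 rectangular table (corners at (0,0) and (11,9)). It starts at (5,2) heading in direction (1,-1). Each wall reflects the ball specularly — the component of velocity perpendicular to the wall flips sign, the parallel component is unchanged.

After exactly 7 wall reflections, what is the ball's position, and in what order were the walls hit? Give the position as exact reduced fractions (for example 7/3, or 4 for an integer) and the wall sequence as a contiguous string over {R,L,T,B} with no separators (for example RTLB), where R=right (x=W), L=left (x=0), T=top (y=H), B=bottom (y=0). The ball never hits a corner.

1. t=2 → B at (7,0); v=(1,1)
2. t=4 → R at (11,4); v=(-1,1)
3. t=5 → T at (6,9); v=(-1,-1)
4. t=6 → L at (0,3); v=(1,-1)
5. t=3 → B at (3,0); v=(1,1)
6. t=8 → R at (11,8); v=(-1,1)
7. t=1 → T at (10,9); v=(-1,-1)

Final position: (10,9)
Wall sequence: BRTLBRT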